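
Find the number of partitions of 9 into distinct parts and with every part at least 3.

3

Listing the qualifying partitions of 9:
9
6, 3
5, 4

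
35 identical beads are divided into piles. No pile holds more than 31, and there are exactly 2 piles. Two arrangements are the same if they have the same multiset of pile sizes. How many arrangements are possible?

They are:
31, 4
30, 5
29, 6
28, 7
27, 8
26, 9
25, 10
24, 11
23, 12
22, 13
21, 14
20, 15
19, 16
18, 17

14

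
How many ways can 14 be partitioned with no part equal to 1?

A partial list (first 12 by largest part):
14
12+2
11+3
10+4
10+2+2
9+5
9+3+2
8+6
8+4+2
8+3+3
8+2+2+2
7+7
…and 22 more, for 34 total.

34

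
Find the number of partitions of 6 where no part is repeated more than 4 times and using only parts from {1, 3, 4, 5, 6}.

5

The partitions of 6 that satisfy the conditions:
6
1+5
1+1+4
3+3
1+1+1+3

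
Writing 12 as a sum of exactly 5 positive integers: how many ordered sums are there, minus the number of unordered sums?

Ordered (compositions into 5 parts): C(11,4) = 330.
Partitions of 12 into exactly 5 parts: 13.
Difference: 330 − 13 = 317.

317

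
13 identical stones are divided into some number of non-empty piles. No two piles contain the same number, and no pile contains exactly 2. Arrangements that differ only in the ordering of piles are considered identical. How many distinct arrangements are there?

Enumerating:
13
1+12
3+10
4+9
1+3+9
5+8
1+4+8
6+7
1+5+7
3+4+6
1+3+4+5
Counting gives 11.

11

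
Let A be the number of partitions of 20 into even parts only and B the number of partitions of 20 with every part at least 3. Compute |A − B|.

Partitions of 20 into even parts only: 42.
Partitions of 20 with every part at least 3: 49.
|42 − 49| = 7.

7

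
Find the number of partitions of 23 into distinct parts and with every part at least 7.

Listing the qualifying partitions of 23:
23
16, 7
15, 8
14, 9
13, 10
12, 11
Counting gives 6.

6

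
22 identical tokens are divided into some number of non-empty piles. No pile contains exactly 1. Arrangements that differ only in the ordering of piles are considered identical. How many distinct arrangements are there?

210

There are 210 such partitions.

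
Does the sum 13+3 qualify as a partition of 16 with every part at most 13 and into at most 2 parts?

The parts sum to 16, and the condition 'no summand exceeds 13' holds; the condition 'there are at most 2 summands' holds.

Yes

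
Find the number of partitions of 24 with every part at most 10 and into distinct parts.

There are too many to list fully; the first 12 (by largest part) are:
10, 9, 5
10, 9, 4, 1
10, 9, 3, 2
10, 8, 6
10, 8, 5, 1
10, 8, 4, 2
10, 8, 3, 2, 1
10, 7, 6, 1
10, 7, 5, 2
10, 7, 4, 3
10, 7, 4, 2, 1
10, 6, 5, 3
…and 26 more, for 38 total.

38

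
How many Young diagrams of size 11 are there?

56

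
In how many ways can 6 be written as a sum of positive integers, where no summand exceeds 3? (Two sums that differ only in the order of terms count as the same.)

7

They are:
3+3
3+2+1
3+1+1+1
2+2+2
2+2+1+1
2+1+1+1+1
1+1+1+1+1+1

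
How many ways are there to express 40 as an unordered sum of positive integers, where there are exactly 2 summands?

20

Enumerating:
39 + 1
38 + 2
37 + 3
36 + 4
35 + 5
34 + 6
33 + 7
32 + 8
31 + 9
30 + 10
29 + 11
28 + 12
27 + 13
26 + 14
25 + 15
24 + 16
23 + 17
22 + 18
21 + 19
20 + 20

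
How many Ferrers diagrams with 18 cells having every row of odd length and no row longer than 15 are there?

45

There are too many to list fully; the first 12 (by largest part) are:
3, 15
1, 1, 1, 15
5, 13
1, 1, 3, 13
1, 1, 1, 1, 1, 13
7, 11
1, 1, 5, 11
1, 3, 3, 11
1, 1, 1, 1, 3, 11
1, 1, 1, 1, 1, 1, 1, 11
9, 9
1, 1, 7, 9
…and 33 more, for 45 total.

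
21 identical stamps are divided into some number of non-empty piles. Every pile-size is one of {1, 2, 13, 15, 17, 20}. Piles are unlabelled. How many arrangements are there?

The partitions of 21 that satisfy the conditions:
20,1
17,2,2
17,2,1,1
17,1,1,1,1
15,2,2,2
15,2,2,1,1
15,2,1,1,1,1
15,1,1,1,1,1,1
13,2,2,2,2
13,2,2,2,1,1
13,2,2,1,1,1,1
13,2,1,1,1,1,1,1
13,1,1,1,1,1,1,1,1
2,2,2,2,2,2,2,2,2,2,1
2,2,2,2,2,2,2,2,2,1,1,1
2,2,2,2,2,2,2,2,1,1,1,1,1
2,2,2,2,2,2,2,1,1,1,1,1,1,1
2,2,2,2,2,2,1,1,1,1,1,1,1,1,1
2,2,2,2,2,1,1,1,1,1,1,1,1,1,1,1
2,2,2,2,1,1,1,1,1,1,1,1,1,1,1,1,1
2,2,2,1,1,1,1,1,1,1,1,1,1,1,1,1,1,1
2,2,1,1,1,1,1,1,1,1,1,1,1,1,1,1,1,1,1
2,1,1,1,1,1,1,1,1,1,1,1,1,1,1,1,1,1,1,1
1,1,1,1,1,1,1,1,1,1,1,1,1,1,1,1,1,1,1,1,1

24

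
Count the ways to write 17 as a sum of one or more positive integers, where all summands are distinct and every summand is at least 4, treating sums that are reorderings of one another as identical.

They are:
17
13,4
12,5
11,6
10,7
9,8
8,5,4
7,6,4

8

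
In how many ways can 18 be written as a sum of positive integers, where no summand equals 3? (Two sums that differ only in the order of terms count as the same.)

Enumerating by decreasing first part gives 209 partitions in all.

209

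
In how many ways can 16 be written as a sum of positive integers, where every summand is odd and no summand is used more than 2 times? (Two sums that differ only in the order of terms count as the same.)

They are:
1,15
3,13
5,11
1,1,3,11
7,9
1,1,5,9
1,3,3,9
1,1,7,7
1,3,5,7
3,3,5,5

10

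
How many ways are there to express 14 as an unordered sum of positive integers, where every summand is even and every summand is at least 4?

4

Listing the qualifying partitions of 14:
14
10+4
8+6
6+4+4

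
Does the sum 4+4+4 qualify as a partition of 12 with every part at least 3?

The parts sum to 12, and the condition 'every summand is at least 3' holds.

Yes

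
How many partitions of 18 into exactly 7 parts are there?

There are too many to list fully; the first 12 (by largest part) are:
12, 1, 1, 1, 1, 1, 1
11, 2, 1, 1, 1, 1, 1
10, 3, 1, 1, 1, 1, 1
10, 2, 2, 1, 1, 1, 1
9, 4, 1, 1, 1, 1, 1
9, 3, 2, 1, 1, 1, 1
9, 2, 2, 2, 1, 1, 1
8, 5, 1, 1, 1, 1, 1
8, 4, 2, 1, 1, 1, 1
8, 3, 3, 1, 1, 1, 1
8, 3, 2, 2, 1, 1, 1
8, 2, 2, 2, 2, 1, 1
…and 37 more, for 49 total.

49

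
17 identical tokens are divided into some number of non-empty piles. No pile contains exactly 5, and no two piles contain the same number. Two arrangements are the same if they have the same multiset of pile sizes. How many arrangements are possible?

There are too many to list fully; the first 12 (by largest part) are:
17
16+1
15+2
14+3
14+2+1
13+4
13+3+1
12+4+1
12+3+2
11+6
11+4+2
11+3+2+1
…and 15 more, for 27 total.

27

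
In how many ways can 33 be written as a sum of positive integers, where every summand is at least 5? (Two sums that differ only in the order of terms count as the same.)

There are 110 such partitions.

110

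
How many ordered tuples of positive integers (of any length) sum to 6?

32

There are 5 gaps and each independently is a cut or not, giving 2^5 = 32.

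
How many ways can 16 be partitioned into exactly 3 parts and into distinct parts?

14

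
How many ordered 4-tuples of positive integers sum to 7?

20

Place 3 bars in the 6 internal gaps of a row of 7 dots: C(6,3) = 20.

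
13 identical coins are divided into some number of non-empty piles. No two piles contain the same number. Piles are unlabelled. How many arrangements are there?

18

Listing the qualifying partitions of 13:
13
12, 1
11, 2
10, 3
10, 2, 1
9, 4
9, 3, 1
8, 5
8, 4, 1
8, 3, 2
7, 6
7, 5, 1
7, 4, 2
7, 3, 2, 1
6, 5, 2
6, 4, 3
6, 4, 2, 1
5, 4, 3, 1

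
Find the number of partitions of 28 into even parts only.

Enumerating by decreasing first part gives 135 partitions in all.

135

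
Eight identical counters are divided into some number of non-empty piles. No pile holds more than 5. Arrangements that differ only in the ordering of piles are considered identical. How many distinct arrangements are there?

18

The partitions of 8 that satisfy the conditions:
5, 3
5, 2, 1
5, 1, 1, 1
4, 4
4, 3, 1
4, 2, 2
4, 2, 1, 1
4, 1, 1, 1, 1
3, 3, 2
3, 3, 1, 1
3, 2, 2, 1
3, 2, 1, 1, 1
3, 1, 1, 1, 1, 1
2, 2, 2, 2
2, 2, 2, 1, 1
2, 2, 1, 1, 1, 1
2, 1, 1, 1, 1, 1, 1
1, 1, 1, 1, 1, 1, 1, 1
Counting gives 18.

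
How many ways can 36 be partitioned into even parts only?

385

A full systematic count gives 385.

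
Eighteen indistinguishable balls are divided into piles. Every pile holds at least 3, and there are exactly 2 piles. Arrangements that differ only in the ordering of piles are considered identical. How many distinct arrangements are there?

The partitions of 18 that satisfy the conditions:
15,3
14,4
13,5
12,6
11,7
10,8
9,9
That's 7 in total.

7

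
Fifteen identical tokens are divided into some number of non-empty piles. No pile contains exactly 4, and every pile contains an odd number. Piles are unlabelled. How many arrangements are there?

A partial list (first 12 by largest part):
15
13+1+1
11+3+1
11+1+1+1+1
9+5+1
9+3+3
9+3+1+1+1
9+1+1+1+1+1+1
7+7+1
7+5+3
7+5+1+1+1
7+3+3+1+1
…and 15 more, for 27 total.

27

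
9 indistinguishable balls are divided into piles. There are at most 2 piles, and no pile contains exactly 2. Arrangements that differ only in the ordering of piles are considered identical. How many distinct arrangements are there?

They are:
9
1, 8
3, 6
4, 5
That's 4 in total.

4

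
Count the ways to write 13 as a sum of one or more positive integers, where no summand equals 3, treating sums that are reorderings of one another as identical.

59

There are too many to list fully; the first 12 (by largest part) are:
13
12, 1
11, 2
11, 1, 1
10, 2, 1
10, 1, 1, 1
9, 4
9, 2, 2
9, 2, 1, 1
9, 1, 1, 1, 1
8, 5
8, 4, 1
…and 47 more, for 59 total.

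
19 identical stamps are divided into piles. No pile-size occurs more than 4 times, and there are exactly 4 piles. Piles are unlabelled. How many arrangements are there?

54

A partial list (first 12 by largest part):
16 + 1 + 1 + 1
15 + 2 + 1 + 1
14 + 3 + 1 + 1
14 + 2 + 2 + 1
13 + 4 + 1 + 1
13 + 3 + 2 + 1
13 + 2 + 2 + 2
12 + 5 + 1 + 1
12 + 4 + 2 + 1
12 + 3 + 3 + 1
12 + 3 + 2 + 2
11 + 6 + 1 + 1
…and 42 more, for 54 total.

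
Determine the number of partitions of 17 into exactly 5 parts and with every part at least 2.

13

Listing the qualifying partitions of 17:
9+2+2+2+2
8+3+2+2+2
7+4+2+2+2
7+3+3+2+2
6+5+2+2+2
6+4+3+2+2
6+3+3+3+2
5+5+3+2+2
5+4+4+2+2
5+4+3+3+2
5+3+3+3+3
4+4+4+3+2
4+4+3+3+3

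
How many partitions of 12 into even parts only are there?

11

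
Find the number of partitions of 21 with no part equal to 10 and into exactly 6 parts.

100

Direct enumeration gives 100 partitions.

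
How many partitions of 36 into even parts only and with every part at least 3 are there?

88

Enumerating by decreasing first part gives 88 partitions in all.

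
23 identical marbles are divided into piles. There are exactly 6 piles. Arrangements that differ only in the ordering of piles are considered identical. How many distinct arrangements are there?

163

Enumerating by decreasing first part gives 163 partitions in all.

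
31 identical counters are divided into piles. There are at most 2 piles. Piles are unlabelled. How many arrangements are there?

Enumerating:
31
30+1
29+2
28+3
27+4
26+5
25+6
24+7
23+8
22+9
21+10
20+11
19+12
18+13
17+14
16+15

16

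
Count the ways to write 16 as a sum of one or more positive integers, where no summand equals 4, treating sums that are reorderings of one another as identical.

154

Enumerating by decreasing first part gives 154 partitions in all.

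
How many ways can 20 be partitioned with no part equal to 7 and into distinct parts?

50

A partial list (first 12 by largest part):
20
19,1
18,2
17,3
17,2,1
16,4
16,3,1
15,5
15,4,1
15,3,2
14,6
14,5,1
…and 38 more, for 50 total.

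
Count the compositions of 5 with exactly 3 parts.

Equivalently, choose which 2 of the 4 gaps become plus signs: C(4,2) = 6.

6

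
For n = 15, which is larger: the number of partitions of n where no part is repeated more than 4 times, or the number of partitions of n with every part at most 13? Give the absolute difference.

47

Partitions of 15 where no part is repeated more than 4 times: 127.
Partitions of 15 with every part at most 13: 174.
|127 − 174| = 47.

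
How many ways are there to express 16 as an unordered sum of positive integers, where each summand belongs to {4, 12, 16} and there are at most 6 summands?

Listing the qualifying partitions of 16:
16
12 + 4
4 + 4 + 4 + 4
That's 3 in total.

3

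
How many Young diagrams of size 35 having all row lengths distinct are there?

585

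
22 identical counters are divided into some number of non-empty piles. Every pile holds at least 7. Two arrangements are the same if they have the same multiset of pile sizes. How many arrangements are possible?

7

They are:
22
7, 15
8, 14
9, 13
10, 12
11, 11
7, 7, 8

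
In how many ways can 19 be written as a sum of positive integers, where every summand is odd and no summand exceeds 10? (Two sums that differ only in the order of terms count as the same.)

40

A partial list (first 12 by largest part):
9, 9, 1
9, 7, 3
9, 7, 1, 1, 1
9, 5, 5
9, 5, 3, 1, 1
9, 5, 1, 1, 1, 1, 1
9, 3, 3, 3, 1
9, 3, 3, 1, 1, 1, 1
9, 3, 1, 1, 1, 1, 1, 1, 1
9, 1, 1, 1, 1, 1, 1, 1, 1, 1, 1
7, 7, 5
7, 7, 3, 1, 1
…and 28 more, for 40 total.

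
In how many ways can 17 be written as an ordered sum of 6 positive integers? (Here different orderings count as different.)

A composition of 17 into 6 positive parts is chosen by placing 5 dividers among the 16 gaps between 17 units: C(16,5) = 4368.

4368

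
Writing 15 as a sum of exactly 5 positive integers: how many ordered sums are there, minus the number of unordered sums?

971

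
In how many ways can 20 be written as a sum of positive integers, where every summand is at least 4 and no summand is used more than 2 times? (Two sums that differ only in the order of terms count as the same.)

21

They are:
20
4+16
5+15
6+14
7+13
8+12
4+4+12
9+11
4+5+11
10+10
4+6+10
5+5+10
4+7+9
5+6+9
4+8+8
5+7+8
6+6+8
6+7+7
4+4+5+7
4+4+6+6
4+5+5+6
Counting gives 21.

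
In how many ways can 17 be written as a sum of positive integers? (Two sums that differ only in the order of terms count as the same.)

A full systematic count gives 297.

297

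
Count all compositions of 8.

128

There are 7 gaps and each independently is a cut or not, giving 2^7 = 128.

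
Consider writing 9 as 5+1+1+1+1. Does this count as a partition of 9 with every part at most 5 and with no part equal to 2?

The parts sum to 9, and the condition 'no summand exceeds 5' holds; the condition 'no summand equals 2' holds.

Yes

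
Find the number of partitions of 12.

77

There are 77 such partitions.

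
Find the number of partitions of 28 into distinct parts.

Counting exhaustively, 222 partitions satisfy the conditions.

222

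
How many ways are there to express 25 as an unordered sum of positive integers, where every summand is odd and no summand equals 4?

Direct enumeration gives 142 partitions.

142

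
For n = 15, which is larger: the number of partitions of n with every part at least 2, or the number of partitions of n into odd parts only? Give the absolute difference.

Partitions of 15 with every part at least 2: 41.
Partitions of 15 into odd parts only: 27.
|41 − 27| = 14.

14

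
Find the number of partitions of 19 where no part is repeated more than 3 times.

Counting exhaustively, 258 partitions satisfy the conditions.

258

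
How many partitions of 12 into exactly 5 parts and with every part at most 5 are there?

9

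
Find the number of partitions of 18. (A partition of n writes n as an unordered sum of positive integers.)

385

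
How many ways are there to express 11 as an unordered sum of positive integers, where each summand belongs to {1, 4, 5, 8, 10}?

Enumerating:
10,1
8,1,1,1
5,5,1
5,4,1,1
5,1,1,1,1,1,1
4,4,1,1,1
4,1,1,1,1,1,1,1
1,1,1,1,1,1,1,1,1,1,1

8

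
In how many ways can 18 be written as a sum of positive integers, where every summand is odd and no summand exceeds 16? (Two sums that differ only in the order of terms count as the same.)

A partial list (first 12 by largest part):
15+3
15+1+1+1
13+5
13+3+1+1
13+1+1+1+1+1
11+7
11+5+1+1
11+3+3+1
11+3+1+1+1+1
11+1+1+1+1+1+1+1
9+9
9+7+1+1
…and 33 more, for 45 total.

45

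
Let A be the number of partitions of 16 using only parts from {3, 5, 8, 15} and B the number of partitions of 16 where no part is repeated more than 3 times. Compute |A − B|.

Partitions of 16 using only parts from {3, 5, 8, 15}: 3.
Partitions of 16 where no part is repeated more than 3 times: 132.
|3 − 132| = 129.

129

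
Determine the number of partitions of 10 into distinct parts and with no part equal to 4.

The partitions of 10 that satisfy the conditions:
10
9 + 1
8 + 2
7 + 3
7 + 2 + 1
6 + 3 + 1
5 + 3 + 2
Counting gives 7.

7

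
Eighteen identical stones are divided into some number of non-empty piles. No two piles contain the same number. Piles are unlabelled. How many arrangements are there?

46

A partial list (first 12 by largest part):
18
1 + 17
2 + 16
3 + 15
1 + 2 + 15
4 + 14
1 + 3 + 14
5 + 13
1 + 4 + 13
2 + 3 + 13
6 + 12
1 + 5 + 12
…and 34 more, for 46 total.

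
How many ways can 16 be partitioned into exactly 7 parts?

28

A partial list (first 12 by largest part):
1+1+1+1+1+1+10
1+1+1+1+1+2+9
1+1+1+1+1+3+8
1+1+1+1+2+2+8
1+1+1+1+1+4+7
1+1+1+1+2+3+7
1+1+1+2+2+2+7
1+1+1+1+1+5+6
1+1+1+1+2+4+6
1+1+1+1+3+3+6
1+1+1+2+2+3+6
1+1+2+2+2+2+6
…and 16 more, for 28 total.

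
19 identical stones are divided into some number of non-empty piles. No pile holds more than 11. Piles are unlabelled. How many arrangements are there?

445

There are 445 such partitions.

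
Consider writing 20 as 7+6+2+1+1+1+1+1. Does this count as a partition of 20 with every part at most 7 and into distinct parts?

No

The parts sum to 20, and the condition 'all summands are distinct' is violated.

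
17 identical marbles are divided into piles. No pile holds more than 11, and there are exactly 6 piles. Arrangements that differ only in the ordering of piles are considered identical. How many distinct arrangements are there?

There are too many to list fully; the first 12 (by largest part) are:
11,2,1,1,1,1
10,3,1,1,1,1
10,2,2,1,1,1
9,4,1,1,1,1
9,3,2,1,1,1
9,2,2,2,1,1
8,5,1,1,1,1
8,4,2,1,1,1
8,3,3,1,1,1
8,3,2,2,1,1
8,2,2,2,2,1
7,6,1,1,1,1
…and 31 more, for 43 total.

43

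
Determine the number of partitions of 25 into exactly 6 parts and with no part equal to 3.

116

Counting exhaustively, 116 partitions satisfy the conditions.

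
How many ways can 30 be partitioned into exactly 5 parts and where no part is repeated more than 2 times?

312

A full systematic count gives 312.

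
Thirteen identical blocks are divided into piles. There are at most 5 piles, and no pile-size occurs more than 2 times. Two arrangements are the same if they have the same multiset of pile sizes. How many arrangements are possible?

43

A partial list (first 12 by largest part):
13
1 + 12
2 + 11
1 + 1 + 11
3 + 10
1 + 2 + 10
4 + 9
1 + 3 + 9
2 + 2 + 9
1 + 1 + 2 + 9
5 + 8
1 + 4 + 8
…and 31 more, for 43 total.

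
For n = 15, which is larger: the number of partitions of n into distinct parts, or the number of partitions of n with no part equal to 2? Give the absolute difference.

Partitions of 15 into distinct parts: 27.
Partitions of 15 with no part equal to 2: 75.
|27 − 75| = 48.

48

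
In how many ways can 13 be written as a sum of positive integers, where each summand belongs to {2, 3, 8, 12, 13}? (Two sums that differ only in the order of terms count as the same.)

Listing the qualifying partitions of 13:
13
2 + 3 + 8
2 + 2 + 3 + 3 + 3
2 + 2 + 2 + 2 + 2 + 3

4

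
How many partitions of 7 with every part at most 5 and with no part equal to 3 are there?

Listing the qualifying partitions of 7:
2+5
1+1+5
1+2+4
1+1+1+4
1+2+2+2
1+1+1+2+2
1+1+1+1+1+2
1+1+1+1+1+1+1
Counting gives 8.

8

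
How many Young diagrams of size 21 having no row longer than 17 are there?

785

A full systematic count gives 785.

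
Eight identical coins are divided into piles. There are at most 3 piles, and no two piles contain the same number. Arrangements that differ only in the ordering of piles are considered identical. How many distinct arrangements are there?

6

They are:
8
7+1
6+2
5+3
5+2+1
4+3+1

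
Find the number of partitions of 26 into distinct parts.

Counting exhaustively, 165 partitions satisfy the conditions.

165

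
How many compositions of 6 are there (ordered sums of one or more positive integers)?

32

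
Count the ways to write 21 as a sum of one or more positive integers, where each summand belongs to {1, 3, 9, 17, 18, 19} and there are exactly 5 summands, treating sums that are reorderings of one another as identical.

3

Enumerating:
17+1+1+1+1
9+9+1+1+1
9+3+3+3+3
That's 3 in total.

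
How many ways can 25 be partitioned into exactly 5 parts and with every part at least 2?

Direct enumeration gives 84 partitions.

84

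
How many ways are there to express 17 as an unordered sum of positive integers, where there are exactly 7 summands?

38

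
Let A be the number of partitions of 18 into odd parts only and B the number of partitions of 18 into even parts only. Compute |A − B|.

16

Partitions of 18 into odd parts only: 46.
Partitions of 18 into even parts only: 30.
|46 − 30| = 16.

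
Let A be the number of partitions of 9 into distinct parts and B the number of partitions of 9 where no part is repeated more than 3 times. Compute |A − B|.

14

Partitions of 9 into distinct parts: 8.
Partitions of 9 where no part is repeated more than 3 times: 22.
|8 − 22| = 14.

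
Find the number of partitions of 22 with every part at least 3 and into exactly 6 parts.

They are:
3 + 3 + 3 + 3 + 3 + 7
3 + 3 + 3 + 3 + 4 + 6
3 + 3 + 3 + 3 + 5 + 5
3 + 3 + 3 + 4 + 4 + 5
3 + 3 + 4 + 4 + 4 + 4
Counting gives 5.

5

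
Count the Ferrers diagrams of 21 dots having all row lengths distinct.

76

Enumerating by decreasing first part gives 76 partitions in all.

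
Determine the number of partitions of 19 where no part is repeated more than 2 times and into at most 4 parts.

88

Systematic enumeration (by largest part, then next-largest, …) yields 88.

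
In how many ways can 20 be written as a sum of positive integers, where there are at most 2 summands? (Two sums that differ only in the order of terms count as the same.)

11

Enumerating:
20
1 + 19
2 + 18
3 + 17
4 + 16
5 + 15
6 + 14
7 + 13
8 + 12
9 + 11
10 + 10
Counting gives 11.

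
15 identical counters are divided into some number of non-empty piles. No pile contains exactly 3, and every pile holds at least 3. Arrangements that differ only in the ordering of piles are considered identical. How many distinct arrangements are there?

8

Listing the qualifying partitions of 15:
15
11 + 4
10 + 5
9 + 6
8 + 7
7 + 4 + 4
6 + 5 + 4
5 + 5 + 5
That's 8 in total.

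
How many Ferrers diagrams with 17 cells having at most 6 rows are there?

163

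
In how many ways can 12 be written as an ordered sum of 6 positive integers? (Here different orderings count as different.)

462

By stars and bars with positive parts, the count is C(11,5) = 462.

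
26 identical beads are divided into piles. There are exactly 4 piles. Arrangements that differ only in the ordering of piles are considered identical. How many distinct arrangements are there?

136

Enumerating by decreasing first part gives 136 partitions in all.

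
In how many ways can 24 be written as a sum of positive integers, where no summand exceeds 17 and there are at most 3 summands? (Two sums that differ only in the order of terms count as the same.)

A partial list (first 12 by largest part):
17 + 7
17 + 6 + 1
17 + 5 + 2
17 + 4 + 3
16 + 8
16 + 7 + 1
16 + 6 + 2
16 + 5 + 3
16 + 4 + 4
15 + 9
15 + 8 + 1
15 + 7 + 2
…and 33 more, for 45 total.

45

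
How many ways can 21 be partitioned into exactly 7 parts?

105

A full systematic count gives 105.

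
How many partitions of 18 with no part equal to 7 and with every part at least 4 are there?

Listing the qualifying partitions of 18:
18
14,4
13,5
12,6
10,8
10,4,4
9,9
9,5,4
8,6,4
8,5,5
6,6,6
6,4,4,4
5,5,4,4
Counting gives 13.

13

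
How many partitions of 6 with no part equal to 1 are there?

4

They are:
6
4+2
3+3
2+2+2
Counting gives 4.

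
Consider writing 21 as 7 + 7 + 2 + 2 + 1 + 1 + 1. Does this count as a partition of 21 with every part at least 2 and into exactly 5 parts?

The parts sum to 21, and the condition 'every summand is at least 2' is violated.

No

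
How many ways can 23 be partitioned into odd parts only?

Counting exhaustively, 104 partitions satisfy the conditions.

104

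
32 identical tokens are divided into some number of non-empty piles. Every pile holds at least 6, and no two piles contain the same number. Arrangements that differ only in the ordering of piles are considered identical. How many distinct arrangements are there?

A partial list (first 12 by largest part):
32
26, 6
25, 7
24, 8
23, 9
22, 10
21, 11
20, 12
19, 13
19, 7, 6
18, 14
18, 8, 6
…and 17 more, for 29 total.

29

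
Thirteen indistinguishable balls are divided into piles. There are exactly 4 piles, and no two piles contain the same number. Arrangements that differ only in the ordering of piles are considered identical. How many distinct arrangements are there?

Listing the qualifying partitions of 13:
7 + 3 + 2 + 1
6 + 4 + 2 + 1
5 + 4 + 3 + 1
Counting gives 3.

3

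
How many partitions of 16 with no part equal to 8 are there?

Counting exhaustively, 209 partitions satisfy the conditions.

209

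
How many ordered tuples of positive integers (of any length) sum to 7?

Each of the 6 gaps between 7 units is either a break or not: 2^6 = 64.

64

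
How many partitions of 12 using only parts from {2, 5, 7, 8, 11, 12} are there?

5

The partitions of 12 that satisfy the conditions:
12
8 + 2 + 2
7 + 5
5 + 5 + 2
2 + 2 + 2 + 2 + 2 + 2
That's 5 in total.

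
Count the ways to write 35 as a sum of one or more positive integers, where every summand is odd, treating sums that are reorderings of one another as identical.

585

A full systematic count gives 585.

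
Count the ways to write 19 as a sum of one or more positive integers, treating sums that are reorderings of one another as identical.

Systematic enumeration (by largest part, then next-largest, …) yields 490.

490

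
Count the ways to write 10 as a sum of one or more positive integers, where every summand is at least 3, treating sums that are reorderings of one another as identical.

5

The partitions of 10 that satisfy the conditions:
10
3, 7
4, 6
5, 5
3, 3, 4
That's 5 in total.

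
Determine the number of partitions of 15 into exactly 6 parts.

26

There are too many to list fully; the first 12 (by largest part) are:
1,1,1,1,1,10
1,1,1,1,2,9
1,1,1,1,3,8
1,1,1,2,2,8
1,1,1,1,4,7
1,1,1,2,3,7
1,1,2,2,2,7
1,1,1,1,5,6
1,1,1,2,4,6
1,1,1,3,3,6
1,1,2,2,3,6
1,2,2,2,2,6
…and 14 more, for 26 total.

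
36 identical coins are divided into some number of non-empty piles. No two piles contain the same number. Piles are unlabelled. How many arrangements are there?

Systematic enumeration (by largest part, then next-largest, …) yields 668.

668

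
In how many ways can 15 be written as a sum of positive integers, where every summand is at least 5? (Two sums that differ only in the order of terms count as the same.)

The partitions of 15 that satisfy the conditions:
15
10, 5
9, 6
8, 7
5, 5, 5

5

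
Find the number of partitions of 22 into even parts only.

56

A partial list (first 12 by largest part):
22
2, 20
4, 18
2, 2, 18
6, 16
2, 4, 16
2, 2, 2, 16
8, 14
2, 6, 14
4, 4, 14
2, 2, 4, 14
2, 2, 2, 2, 14
…and 44 more, for 56 total.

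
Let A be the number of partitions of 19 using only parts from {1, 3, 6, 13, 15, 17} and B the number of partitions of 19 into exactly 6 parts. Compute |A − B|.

48

Partitions of 19 using only parts from {1, 3, 6, 13, 15, 17}: 23.
Partitions of 19 into exactly 6 parts: 71.
|23 − 71| = 48.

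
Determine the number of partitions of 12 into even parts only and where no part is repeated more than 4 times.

10

Listing the qualifying partitions of 12:
12
10+2
8+4
8+2+2
6+6
6+4+2
6+2+2+2
4+4+4
4+4+2+2
4+2+2+2+2
That's 10 in total.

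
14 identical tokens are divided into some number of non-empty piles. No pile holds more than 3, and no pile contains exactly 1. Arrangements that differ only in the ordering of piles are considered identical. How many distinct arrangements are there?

3

They are:
3,3,3,3,2
3,3,2,2,2,2
2,2,2,2,2,2,2
Counting gives 3.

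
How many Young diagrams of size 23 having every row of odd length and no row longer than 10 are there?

A partial list (first 12 by largest part):
5,9,9
1,1,3,9,9
1,1,1,1,1,9,9
7,7,9
1,1,5,7,9
1,3,3,7,9
1,1,1,1,3,7,9
1,1,1,1,1,1,1,7,9
1,3,5,5,9
1,1,1,1,5,5,9
3,3,3,5,9
1,1,1,3,3,5,9
…and 53 more, for 65 total.

65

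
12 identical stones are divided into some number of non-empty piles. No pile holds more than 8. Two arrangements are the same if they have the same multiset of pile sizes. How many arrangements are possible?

A partial list (first 12 by largest part):
8 + 4
8 + 3 + 1
8 + 2 + 2
8 + 2 + 1 + 1
8 + 1 + 1 + 1 + 1
7 + 5
7 + 4 + 1
7 + 3 + 2
7 + 3 + 1 + 1
7 + 2 + 2 + 1
7 + 2 + 1 + 1 + 1
7 + 1 + 1 + 1 + 1 + 1
…and 58 more, for 70 total.

70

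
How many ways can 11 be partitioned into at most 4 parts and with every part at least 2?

13

The partitions of 11 that satisfy the conditions:
11
9+2
8+3
7+4
7+2+2
6+5
6+3+2
5+4+2
5+3+3
5+2+2+2
4+4+3
4+3+2+2
3+3+3+2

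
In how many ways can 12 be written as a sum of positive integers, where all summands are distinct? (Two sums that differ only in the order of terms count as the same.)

15

Listing the qualifying partitions of 12:
12
11, 1
10, 2
9, 3
9, 2, 1
8, 4
8, 3, 1
7, 5
7, 4, 1
7, 3, 2
6, 5, 1
6, 4, 2
6, 3, 2, 1
5, 4, 3
5, 4, 2, 1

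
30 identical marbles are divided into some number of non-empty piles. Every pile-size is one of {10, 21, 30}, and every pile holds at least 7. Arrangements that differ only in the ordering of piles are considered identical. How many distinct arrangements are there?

2

Listing the qualifying partitions of 30:
30
10, 10, 10
Counting gives 2.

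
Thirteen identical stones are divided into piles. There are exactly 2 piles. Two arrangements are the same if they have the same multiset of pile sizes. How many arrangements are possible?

6

The partitions of 13 that satisfy the conditions:
12, 1
11, 2
10, 3
9, 4
8, 5
7, 6
Counting gives 6.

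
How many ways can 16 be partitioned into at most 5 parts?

101

Counting exhaustively, 101 partitions satisfy the conditions.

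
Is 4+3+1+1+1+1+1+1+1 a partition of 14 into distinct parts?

The parts sum to 14, and the condition 'all summands are distinct' is violated.

No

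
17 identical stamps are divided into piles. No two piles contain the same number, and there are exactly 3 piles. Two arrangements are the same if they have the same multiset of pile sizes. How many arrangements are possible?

Enumerating:
14+2+1
13+3+1
12+4+1
12+3+2
11+5+1
11+4+2
10+6+1
10+5+2
10+4+3
9+7+1
9+6+2
9+5+3
8+7+2
8+6+3
8+5+4
7+6+4

16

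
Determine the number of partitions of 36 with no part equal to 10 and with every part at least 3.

769

Systematic enumeration (by largest part, then next-largest, …) yields 769.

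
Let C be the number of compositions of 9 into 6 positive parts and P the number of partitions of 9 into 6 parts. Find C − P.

Compositions: C(8,5) = 56.
Partitions of 9 into exactly 6 parts: 3.
Difference: 56 − 3 = 53.

53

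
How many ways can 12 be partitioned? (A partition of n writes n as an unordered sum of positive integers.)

Direct enumeration gives 77 partitions.

77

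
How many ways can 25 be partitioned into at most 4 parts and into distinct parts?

Direct enumeration gives 107 partitions.

107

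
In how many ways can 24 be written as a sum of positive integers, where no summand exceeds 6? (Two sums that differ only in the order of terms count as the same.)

A full systematic count gives 532.

532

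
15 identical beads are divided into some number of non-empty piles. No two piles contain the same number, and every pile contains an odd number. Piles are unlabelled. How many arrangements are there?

4

The partitions of 15 that satisfy the conditions:
15
11, 3, 1
9, 5, 1
7, 5, 3
That's 4 in total.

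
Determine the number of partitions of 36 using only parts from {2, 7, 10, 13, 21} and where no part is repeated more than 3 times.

6

The partitions of 36 that satisfy the conditions:
2 + 13 + 21
10 + 13 + 13
2 + 2 + 2 + 7 + 10 + 13
2 + 7 + 7 + 7 + 13
2 + 2 + 2 + 10 + 10 + 10
2 + 7 + 7 + 10 + 10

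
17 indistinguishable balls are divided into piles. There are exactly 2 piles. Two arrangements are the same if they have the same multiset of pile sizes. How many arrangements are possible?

They are:
16,1
15,2
14,3
13,4
12,5
11,6
10,7
9,8
That's 8 in total.

8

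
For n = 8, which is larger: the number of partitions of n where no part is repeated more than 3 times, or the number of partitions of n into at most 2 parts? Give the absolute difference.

Partitions of 8 where no part is repeated more than 3 times: 16.
Partitions of 8 into at most 2 parts: 5.
|16 − 5| = 11.

11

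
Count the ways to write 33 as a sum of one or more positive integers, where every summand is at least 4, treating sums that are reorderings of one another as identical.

225

Counting exhaustively, 225 partitions satisfy the conditions.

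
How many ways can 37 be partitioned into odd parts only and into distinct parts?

There are too many to list fully; the first 12 (by largest part) are:
37
33+3+1
31+5+1
29+7+1
29+5+3
27+9+1
27+7+3
25+11+1
25+9+3
25+7+5
23+13+1
23+11+3
…and 23 more, for 35 total.

35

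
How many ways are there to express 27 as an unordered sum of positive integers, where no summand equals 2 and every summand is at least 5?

42

There are too many to list fully; the first 12 (by largest part) are:
27
5 + 22
6 + 21
7 + 20
8 + 19
9 + 18
10 + 17
5 + 5 + 17
11 + 16
5 + 6 + 16
12 + 15
5 + 7 + 15
…and 30 more, for 42 total.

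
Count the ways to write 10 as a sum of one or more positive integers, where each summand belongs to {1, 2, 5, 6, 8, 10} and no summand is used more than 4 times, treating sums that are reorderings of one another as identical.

11

They are:
10
8,2
8,1,1
6,2,2
6,2,1,1
6,1,1,1,1
5,5
5,2,2,1
5,2,1,1,1
2,2,2,2,1,1
2,2,2,1,1,1,1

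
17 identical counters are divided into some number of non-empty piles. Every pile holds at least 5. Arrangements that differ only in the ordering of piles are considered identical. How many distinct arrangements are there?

7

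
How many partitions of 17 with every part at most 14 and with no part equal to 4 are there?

192

Enumerating by decreasing first part gives 192 partitions in all.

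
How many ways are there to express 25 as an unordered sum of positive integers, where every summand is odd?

142

A full systematic count gives 142.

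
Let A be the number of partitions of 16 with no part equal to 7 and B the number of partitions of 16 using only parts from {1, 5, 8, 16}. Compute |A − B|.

193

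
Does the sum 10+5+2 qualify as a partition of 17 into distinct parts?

The parts sum to 17, and the condition 'all summands are distinct' holds.

Yes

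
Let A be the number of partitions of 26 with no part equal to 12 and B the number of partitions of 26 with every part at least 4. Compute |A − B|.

Partitions of 26 with no part equal to 12: 2301.
Partitions of 26 with every part at least 4: 70.
|2301 − 70| = 2231.

2231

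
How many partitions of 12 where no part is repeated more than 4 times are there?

60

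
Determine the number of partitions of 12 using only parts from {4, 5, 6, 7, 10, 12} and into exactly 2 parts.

Enumerating:
7+5
6+6
Counting gives 2.

2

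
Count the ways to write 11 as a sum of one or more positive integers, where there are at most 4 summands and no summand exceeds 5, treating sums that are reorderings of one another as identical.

11

Listing the qualifying partitions of 11:
5+5+1
5+4+2
5+4+1+1
5+3+3
5+3+2+1
5+2+2+2
4+4+3
4+4+2+1
4+3+3+1
4+3+2+2
3+3+3+2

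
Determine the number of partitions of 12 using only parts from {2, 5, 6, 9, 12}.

5

Listing the qualifying partitions of 12:
12
6 + 6
6 + 2 + 2 + 2
5 + 5 + 2
2 + 2 + 2 + 2 + 2 + 2
Counting gives 5.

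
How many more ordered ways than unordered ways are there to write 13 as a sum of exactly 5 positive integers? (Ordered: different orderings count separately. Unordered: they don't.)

Compositions: C(12,4) = 495.
Partitions of 13 into exactly 5 parts: 18.
Difference: 495 − 18 = 477.

477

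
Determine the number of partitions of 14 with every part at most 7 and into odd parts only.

16

The partitions of 14 that satisfy the conditions:
7,7
7,5,1,1
7,3,3,1
7,3,1,1,1,1
7,1,1,1,1,1,1,1
5,5,3,1
5,5,1,1,1,1
5,3,3,3
5,3,3,1,1,1
5,3,1,1,1,1,1,1
5,1,1,1,1,1,1,1,1,1
3,3,3,3,1,1
3,3,3,1,1,1,1,1
3,3,1,1,1,1,1,1,1,1
3,1,1,1,1,1,1,1,1,1,1,1
1,1,1,1,1,1,1,1,1,1,1,1,1,1
That's 16 in total.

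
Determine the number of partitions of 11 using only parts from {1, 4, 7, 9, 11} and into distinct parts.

2

Listing the qualifying partitions of 11:
11
7 + 4
Counting gives 2.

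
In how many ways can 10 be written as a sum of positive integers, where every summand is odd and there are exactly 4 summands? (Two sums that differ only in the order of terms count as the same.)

3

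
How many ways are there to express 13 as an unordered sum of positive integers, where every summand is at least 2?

Enumerating:
13
11 + 2
10 + 3
9 + 4
9 + 2 + 2
8 + 5
8 + 3 + 2
7 + 6
7 + 4 + 2
7 + 3 + 3
7 + 2 + 2 + 2
6 + 5 + 2
6 + 4 + 3
6 + 3 + 2 + 2
5 + 5 + 3
5 + 4 + 4
5 + 4 + 2 + 2
5 + 3 + 3 + 2
5 + 2 + 2 + 2 + 2
4 + 4 + 3 + 2
4 + 3 + 3 + 3
4 + 3 + 2 + 2 + 2
3 + 3 + 3 + 2 + 2
3 + 2 + 2 + 2 + 2 + 2
That's 24 in total.

24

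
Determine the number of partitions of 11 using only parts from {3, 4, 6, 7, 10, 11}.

3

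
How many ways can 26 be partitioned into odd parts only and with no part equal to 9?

127

A full systematic count gives 127.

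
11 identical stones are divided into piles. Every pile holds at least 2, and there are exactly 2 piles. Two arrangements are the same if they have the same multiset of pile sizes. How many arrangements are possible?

4

They are:
9,2
8,3
7,4
6,5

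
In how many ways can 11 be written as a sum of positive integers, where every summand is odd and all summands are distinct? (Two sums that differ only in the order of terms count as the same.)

Enumerating:
11
7, 3, 1

2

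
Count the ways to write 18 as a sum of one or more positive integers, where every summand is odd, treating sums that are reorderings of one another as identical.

46

There are too many to list fully; the first 12 (by largest part) are:
1 + 17
3 + 15
1 + 1 + 1 + 15
5 + 13
1 + 1 + 3 + 13
1 + 1 + 1 + 1 + 1 + 13
7 + 11
1 + 1 + 5 + 11
1 + 3 + 3 + 11
1 + 1 + 1 + 1 + 3 + 11
1 + 1 + 1 + 1 + 1 + 1 + 1 + 11
9 + 9
…and 34 more, for 46 total.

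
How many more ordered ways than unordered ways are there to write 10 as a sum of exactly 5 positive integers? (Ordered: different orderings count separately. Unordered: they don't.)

Ordered (compositions into 5 parts): C(9,4) = 126.
Unordered (partitions into 5 parts): 7.
Difference: 126 − 7 = 119.

119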